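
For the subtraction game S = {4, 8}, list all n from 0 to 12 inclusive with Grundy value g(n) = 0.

0, 1, 2, 3, 12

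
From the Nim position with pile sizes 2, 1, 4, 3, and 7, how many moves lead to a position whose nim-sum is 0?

3

Nim-sum: 2 XOR 1 XOR 4 XOR 3 XOR 7 = 3.
The overall nim-sum is X = 3. A pile of size p has a winning move iff p XOR X < p (reduce it to p XOR X).
  2: 2 XOR 3 = 1 < 2 — winning move (to 1).
  1: 1 XOR 3 = 2 ≥ 1 — no move.
  4: 4 XOR 3 = 7 ≥ 4 — no move.
  3: 3 XOR 3 = 0 < 3 — winning move (to 0).
  7: 7 XOR 3 = 4 < 7 — winning move (to 4).
That gives 3 winning moves.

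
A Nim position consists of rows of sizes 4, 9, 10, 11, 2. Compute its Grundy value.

14

Compute the nim-sum pairwise:
4 ^ 9 = 13
13 ^ 10 = 7
7 ^ 11 = 12
12 ^ 2 = 14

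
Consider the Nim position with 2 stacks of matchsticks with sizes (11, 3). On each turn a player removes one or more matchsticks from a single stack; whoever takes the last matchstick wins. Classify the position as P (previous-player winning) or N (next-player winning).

Nim-sum: 11 XOR 3 = 8.
The nim-sum is 8 ≠ 0, so this is an N-position: the player to move can win.

N-position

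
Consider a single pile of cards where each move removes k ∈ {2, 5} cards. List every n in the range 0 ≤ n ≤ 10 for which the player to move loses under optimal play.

0, 1, 4, 7, 8

Build the Grundy sequence with g(k) = mex{g(k−s) : s ∈ {2, 5}, s ≤ k}:
k:     0  1  2  3  4  5  6  7  8  9 10
g(k):  0  0  1  1  0  2  1  0  0  1  1
The P-positions (g = 0) in 0..10 are 0, 1, 4, 7, 8.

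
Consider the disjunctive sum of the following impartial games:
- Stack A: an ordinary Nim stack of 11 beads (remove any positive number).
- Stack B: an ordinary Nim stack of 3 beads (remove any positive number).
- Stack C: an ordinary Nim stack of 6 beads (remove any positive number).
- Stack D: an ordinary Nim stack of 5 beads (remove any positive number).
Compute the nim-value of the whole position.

Stack A is a plain Nim stack of size 11, so its Grundy value is 11.
Stack B is a plain Nim stack of size 3, so its Grundy value is 3.
Stack C is a plain Nim stack of size 6, so its Grundy value is 6.
Stack D is a plain Nim stack of size 5, so its Grundy value is 5.
The value of a disjunctive sum is the nim-sum of the parts.
Combined value = 11 ⊕ 3 ⊕ 6 ⊕ 5 = 11.

11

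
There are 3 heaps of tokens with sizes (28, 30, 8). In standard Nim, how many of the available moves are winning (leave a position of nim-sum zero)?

Nim-sum: 28 ⊕ 30 ⊕ 8 = 10.
The overall nim-sum is X = 10. A heap of size p has a winning move iff p XOR X < p (reduce it to p XOR X).
  28: 28 XOR 10 = 22 < 28 — winning move (to 22).
  30: 30 XOR 10 = 20 < 30 — winning move (to 20).
  8: 8 XOR 10 = 2 < 8 — winning move (to 2).
That gives 3 winning moves.

3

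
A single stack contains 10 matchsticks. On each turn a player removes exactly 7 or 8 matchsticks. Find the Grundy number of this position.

1

Build the Grundy sequence with g(k) = mex{g(k−s) : s ∈ {7, 8}, s ≤ k}:
k:     0  1  2  3  4  5  6  7  8  9 10
g(k):  0  0  0  0  0  0  0  1  1  1  1
So g(10) = 1.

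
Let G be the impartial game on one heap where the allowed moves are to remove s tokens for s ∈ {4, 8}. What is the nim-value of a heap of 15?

0

Build the Grundy sequence with g(k) = mex{g(k−s) : s ∈ {4, 8}, s ≤ k}:
k:     0  1  2  3  4  5  6  7  8  9 10 11 12 13 14 15
g(k):  0  0  0  0  1  1  1  1  2  2  2  2  0  0  0  0
So g(15) = 0.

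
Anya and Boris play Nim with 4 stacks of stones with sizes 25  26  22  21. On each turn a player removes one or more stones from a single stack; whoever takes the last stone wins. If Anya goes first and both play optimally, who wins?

Boris wins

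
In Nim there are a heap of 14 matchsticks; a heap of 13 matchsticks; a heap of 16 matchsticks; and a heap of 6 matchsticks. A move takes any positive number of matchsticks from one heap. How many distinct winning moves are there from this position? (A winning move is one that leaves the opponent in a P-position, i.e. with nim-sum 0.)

Nim-sum: 14 ⊕ 13 ⊕ 16 ⊕ 6 = 21.
The overall nim-sum is X = 21. A heap of size p has a winning move iff p XOR X < p (reduce it to p XOR X).
  14: 14 XOR 21 = 27 ≥ 14 — no move.
  13: 13 XOR 21 = 24 ≥ 13 — no move.
  16: 16 XOR 21 = 5 < 16 — winning move (to 5).
  6: 6 XOR 21 = 19 ≥ 6 — no move.
That gives 1 winning move.

1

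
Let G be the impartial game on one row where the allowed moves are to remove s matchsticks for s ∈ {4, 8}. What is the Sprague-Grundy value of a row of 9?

Compute g(0), g(1), … for moves {4, 8}:
k:     0  1  2  3  4  5  6  7  8  9
g(k):  0  0  0  0  1  1  1  1  2  2
So g(9) = 2.

2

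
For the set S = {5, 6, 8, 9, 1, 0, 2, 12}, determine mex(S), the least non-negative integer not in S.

The values 0, 1, 2 are all present; 3 is the first non-negative integer missing from the set.

3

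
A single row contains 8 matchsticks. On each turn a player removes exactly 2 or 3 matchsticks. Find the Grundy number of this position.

1

Grundy values for subtraction set {2, 3}:
g(0) = mex{} = 0
g(1) = mex{} = 0
g(2) = mex{0} = 1
g(3) = mex{0} = 1
g(4) = mex{0,1} = 2
g(5) = mex{1} = 0
g(6) = mex{1,2} = 0
g(7) = mex{0,2} = 1
g(8) = mex{0} = 1
So g(8) = 1.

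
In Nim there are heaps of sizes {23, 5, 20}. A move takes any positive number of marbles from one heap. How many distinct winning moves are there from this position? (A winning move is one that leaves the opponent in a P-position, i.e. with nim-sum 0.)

3

In binary:
  10111  (23)
  00101  (5)
  10100  (20)
  -----
  00110  (6)
The overall nim-sum is X = 6. A heap of size p has a winning move iff p XOR X < p (reduce it to p XOR X).
  23: 23 XOR 6 = 17 < 23 — winning move (to 17).
  5: 5 XOR 6 = 3 < 5 — winning move (to 3).
  20: 20 XOR 6 = 18 < 20 — winning move (to 18).
That gives 3 winning moves.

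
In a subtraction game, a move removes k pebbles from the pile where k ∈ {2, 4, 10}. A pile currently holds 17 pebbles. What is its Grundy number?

Build the Grundy sequence with g(k) = mex{g(k−s) : s ∈ {2, 4, 10}, s ≤ k}:
k:     0  1  2  3  4  5  6  7  8  9 10 11 12 13 14 15 16 17
g(k):  0  0  1  1  2  2  0  0  1  1  2  2  0  0  1  1  2  2
So g(17) = 2.

2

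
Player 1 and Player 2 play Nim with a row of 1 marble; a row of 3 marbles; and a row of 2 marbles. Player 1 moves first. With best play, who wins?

Player 2 wins

Compute the nim-sum pairwise:
1 XOR 3 = 2
2 XOR 2 = 0
The nim-sum is 0, so this is a P-position: the player to move is in a losing position under optimal play; Player 1 is about to move from it and so loses — Player 2 wins.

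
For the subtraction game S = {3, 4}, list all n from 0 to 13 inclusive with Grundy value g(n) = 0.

0, 1, 2, 7, 8, 9

Build the Grundy sequence with g(k) = mex{g(k−s) : s ∈ {3, 4}, s ≤ k}:
k:     0  1  2  3  4  5  6  7  8  9 10 11 12 13
g(k):  0  0  0  1  1  1  2  0  0  0  1  1  1  2
The P-positions (g = 0) in 0..13 are 0, 1, 2, 7, 8, 9.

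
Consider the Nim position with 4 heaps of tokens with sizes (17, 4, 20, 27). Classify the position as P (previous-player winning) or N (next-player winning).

Write each in binary and XOR column by column:
  10001  (17)
  00100  (4)
  10100  (20)
  11011  (27)
  -----
  11010  (26)
The nim-sum is 26 ≠ 0, so this is an N-position: the player to move can win.

N-position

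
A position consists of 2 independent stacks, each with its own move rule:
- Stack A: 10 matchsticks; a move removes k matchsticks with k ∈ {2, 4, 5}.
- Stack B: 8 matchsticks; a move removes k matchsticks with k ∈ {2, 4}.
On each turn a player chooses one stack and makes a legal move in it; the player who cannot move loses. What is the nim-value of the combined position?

0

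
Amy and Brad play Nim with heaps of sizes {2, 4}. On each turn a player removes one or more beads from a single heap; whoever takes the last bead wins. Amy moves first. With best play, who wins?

Amy wins

Compute the nim-sum pairwise:
2 XOR 4 = 6
The nim-sum is 6 ≠ 0, so this is an N-position: the player to move can win; Amy has a winning move.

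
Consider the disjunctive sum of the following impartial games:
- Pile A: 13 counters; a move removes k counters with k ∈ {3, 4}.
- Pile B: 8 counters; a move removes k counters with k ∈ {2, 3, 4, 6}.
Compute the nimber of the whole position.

2

Build the Grundy sequence for pile A with g(k) = mex{g(k−s) : s ∈ {3, 4}, s ≤ k}:
g(0) = mex{} = 0
g(1) = mex{} = 0
g(2) = mex{} = 0
g(3) = mex{0} = 1
g(4) = mex{0} = 1
g(5) = mex{0} = 1
g(6) = mex{0,1} = 2
g(7) = mex{1} = 0
g(8) = mex{1} = 0
g(9) = mex{1,2} = 0
g(10) = mex{0,2} = 1
g(11) = mex{0} = 1
g(12) = mex{0} = 1
g(13) = mex{0,1} = 2
So g(13) = 2.
For pile B, compute g(0), g(1), … with moves {2, 3, 4, 6}:
g(0) = mex{} = 0
g(1) = mex{} = 0
g(2) = mex{0} = 1
g(3) = mex{0} = 1
g(4) = mex{0,1} = 2
g(5) = mex{0,1} = 2
g(6) = mex{0,1,2} = 3
g(7) = mex{0,1,2} = 3
g(8) = mex{1,2,3} = 0
So g(8) = 0.
By the Sprague-Grundy theorem, the Grundy value of a sum of independent games is the XOR of the component values.
Combined value = 2 ⊕ 0 = 2.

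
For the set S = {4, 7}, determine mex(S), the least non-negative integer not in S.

0

0 is not in the set, so the mex is 0.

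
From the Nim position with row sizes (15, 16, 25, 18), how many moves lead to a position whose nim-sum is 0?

Compute the nim-sum pairwise:
15 ^ 16 = 31
31 ^ 25 = 6
6 ^ 18 = 20
The overall nim-sum is X = 20. A row of size p has a winning move iff p XOR X < p (reduce it to p XOR X).
  15: 15 XOR 20 = 27 ≥ 15 — no move.
  16: 16 XOR 20 = 4 < 16 — winning move (to 4).
  25: 25 XOR 20 = 13 < 25 — winning move (to 13).
  18: 18 XOR 20 = 6 < 18 — winning move (to 6).
That gives 3 winning moves.

3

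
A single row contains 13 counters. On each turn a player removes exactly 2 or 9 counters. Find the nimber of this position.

1

Grundy values for subtraction set {2, 9}:
g(0) = mex{} = 0
g(1) = mex{} = 0
g(2) = mex{0} = 1
g(3) = mex{0} = 1
g(4) = mex{1} = 0
g(5) = mex{1} = 0
g(6) = mex{0} = 1
g(7) = mex{0} = 1
g(8) = mex{1} = 0
g(9) = mex{0,1} = 2
g(10) = mex{0} = 1
g(11) = mex{1,2} = 0
g(12) = mex{1} = 0
g(13) = mex{0} = 1
So g(13) = 1.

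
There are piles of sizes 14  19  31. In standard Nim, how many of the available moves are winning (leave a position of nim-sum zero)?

Write each in binary and XOR column by column:
  01110  (14)
  10011  (19)
  11111  (31)
  -----
  00010  (2)
The overall nim-sum is X = 2. A pile of size p has a winning move iff p XOR X < p (reduce it to p XOR X).
  14: 14 XOR 2 = 12 < 14 — winning move (to 12).
  19: 19 XOR 2 = 17 < 19 — winning move (to 17).
  31: 31 XOR 2 = 29 < 31 — winning move (to 29).
That gives 3 winning moves.

3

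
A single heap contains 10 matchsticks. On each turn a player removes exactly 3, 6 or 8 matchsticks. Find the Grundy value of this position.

3

Grundy values for subtraction set {3, 6, 8}:
k:     0  1  2  3  4  5  6  7  8  9 10
g(k):  0  0  0  1  1  1  2  2  2  3  3
So g(10) = 3.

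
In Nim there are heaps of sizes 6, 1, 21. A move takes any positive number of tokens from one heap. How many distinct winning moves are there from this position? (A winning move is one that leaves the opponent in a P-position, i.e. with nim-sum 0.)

Compute the nim-sum pairwise:
6 ^ 1 = 7
7 ^ 21 = 18
The overall nim-sum is X = 18. A heap of size p has a winning move iff p XOR X < p (reduce it to p XOR X).
  6: 6 XOR 18 = 20 ≥ 6 — no move.
  1: 1 XOR 18 = 19 ≥ 1 — no move.
  21: 21 XOR 18 = 7 < 21 — winning move (to 7).
That gives 1 winning move.

1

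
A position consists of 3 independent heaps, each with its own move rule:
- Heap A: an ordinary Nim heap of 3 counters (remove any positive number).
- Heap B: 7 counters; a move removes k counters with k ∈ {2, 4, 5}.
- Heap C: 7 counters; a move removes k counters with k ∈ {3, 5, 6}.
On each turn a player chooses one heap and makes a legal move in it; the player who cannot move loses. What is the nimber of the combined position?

Heap A is a plain Nim heap of size 3, so its Grundy value is 3.
Grundy values for heap B (subtraction set {2, 4, 5}):
k:     0  1  2  3  4  5  6  7
g(k):  0  0  1  1  2  2  3  0
So g(7) = 0.
Grundy values for heap C (subtraction set {3, 5, 6}):
g(0) = mex{} = 0
g(1) = mex{} = 0
g(2) = mex{} = 0
g(3) = mex{0} = 1
g(4) = mex{0} = 1
g(5) = mex{0} = 1
g(6) = mex{0,1} = 2
g(7) = mex{0,1} = 2
So g(7) = 2.
The value of a disjunctive sum is the nim-sum of the parts.
Combined value = 3 ⊕ 0 ⊕ 2 = 1.

1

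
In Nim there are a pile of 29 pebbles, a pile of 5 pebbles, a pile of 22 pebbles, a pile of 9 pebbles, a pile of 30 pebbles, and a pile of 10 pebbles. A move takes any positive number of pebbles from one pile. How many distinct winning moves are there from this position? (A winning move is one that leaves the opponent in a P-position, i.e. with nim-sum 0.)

3

Write each in binary and XOR column by column:
  11101  (29)
  00101  (5)
  10110  (22)
  01001  (9)
  11110  (30)
  01010  (10)
  -----
  10011  (19)
The overall nim-sum is X = 19. A pile of size p has a winning move iff p XOR X < p (reduce it to p XOR X).
  29: 29 XOR 19 = 14 < 29 — winning move (to 14).
  5: 5 XOR 19 = 22 ≥ 5 — no move.
  22: 22 XOR 19 = 5 < 22 — winning move (to 5).
  9: 9 XOR 19 = 26 ≥ 9 — no move.
  30: 30 XOR 19 = 13 < 30 — winning move (to 13).
  10: 10 XOR 19 = 25 ≥ 10 — no move.
That gives 3 winning moves.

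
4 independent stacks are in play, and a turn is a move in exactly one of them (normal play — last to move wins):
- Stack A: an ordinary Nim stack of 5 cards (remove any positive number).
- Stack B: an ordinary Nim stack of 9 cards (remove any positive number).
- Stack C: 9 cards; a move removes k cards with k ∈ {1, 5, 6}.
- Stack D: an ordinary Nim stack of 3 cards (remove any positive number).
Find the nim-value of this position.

Stack A is a plain Nim stack of size 5, so its Grundy value is 5.
Stack B is a plain Nim stack of size 9, so its Grundy value is 9.
Grundy values for stack C (subtraction set {1, 5, 6}):
k:     0  1  2  3  4  5  6  7  8  9
g(k):  0  1  0  1  0  1  2  3  2  3
So g(9) = 3.
Stack D is a plain Nim stack of size 3, so its Grundy value is 3.
The value of a disjunctive sum is the nim-sum of the parts.
Combined value = 5 XOR 9 XOR 3 XOR 3 = 12.

12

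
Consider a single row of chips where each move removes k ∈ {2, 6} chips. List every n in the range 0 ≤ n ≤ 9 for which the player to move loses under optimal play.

0, 1, 4, 5, 8, 9

Build the Grundy sequence with g(k) = mex{g(k−s) : s ∈ {2, 6}, s ≤ k}:
k:     0  1  2  3  4  5  6  7  8  9
g(k):  0  0  1  1  0  0  1  1  0  0
The P-positions (g = 0) in 0..9 are 0, 1, 4, 5, 8, 9.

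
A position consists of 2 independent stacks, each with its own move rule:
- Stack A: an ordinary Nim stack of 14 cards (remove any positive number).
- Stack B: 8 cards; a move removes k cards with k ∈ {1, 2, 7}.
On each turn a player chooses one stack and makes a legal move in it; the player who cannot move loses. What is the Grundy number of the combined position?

Stack A is a plain Nim stack of size 14, so its Grundy value is 14.
Grundy values for stack B (subtraction set {1, 2, 7}):
k:     0  1  2  3  4  5  6  7  8
g(k):  0  1  2  0  1  2  0  1  2
So g(8) = 2.
The value of a disjunctive sum is the nim-sum of the parts.
Combined value = 14 ⊕ 2 = 12.

12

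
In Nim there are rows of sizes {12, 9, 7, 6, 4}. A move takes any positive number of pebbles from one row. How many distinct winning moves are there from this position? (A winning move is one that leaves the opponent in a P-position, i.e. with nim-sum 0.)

0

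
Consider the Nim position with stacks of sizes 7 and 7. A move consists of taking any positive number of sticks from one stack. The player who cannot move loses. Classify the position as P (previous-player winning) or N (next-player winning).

P-position

Bitwise XOR of the heap sizes:
  111  (7)
  111  (7)
  ---
  000  (0)
The nim-sum is 0, so this is a P-position: the player to move is in a losing position under optimal play.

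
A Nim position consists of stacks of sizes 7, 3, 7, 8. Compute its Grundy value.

Compute the nim-sum pairwise:
7 ⊕ 3 = 4
4 ⊕ 7 = 3
3 ⊕ 8 = 11

11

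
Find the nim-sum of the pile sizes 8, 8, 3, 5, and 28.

Compute the nim-sum pairwise:
8 XOR 8 = 0
0 XOR 3 = 3
3 XOR 5 = 6
6 XOR 28 = 26

26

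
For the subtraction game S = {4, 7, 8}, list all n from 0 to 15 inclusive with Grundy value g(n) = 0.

0, 1, 2, 3, 12, 13, 14, 15

Build the Grundy sequence with g(k) = mex{g(k−s) : s ∈ {4, 7, 8}, s ≤ k}:
k:     0  1  2  3  4  5  6  7  8  9 10 11 12 13 14 15
g(k):  0  0  0  0  1  1  1  1  2  2  2  2  0  0  0  0
The P-positions (g = 0) in 0..15 are 0, 1, 2, 3, 12, 13, 14, 15.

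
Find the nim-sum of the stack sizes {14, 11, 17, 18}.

6

Compute the nim-sum pairwise:
14 ⊕ 11 = 5
5 ⊕ 17 = 20
20 ⊕ 18 = 6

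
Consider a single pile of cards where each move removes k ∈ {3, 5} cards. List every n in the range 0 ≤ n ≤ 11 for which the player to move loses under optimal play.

Compute g(0), g(1), … for moves {3, 5}:
k:     0  1  2  3  4  5  6  7  8  9 10 11
g(k):  0  0  0  1  1  1  2  2  0  0  0  1
The P-positions (g = 0) in 0..11 are 0, 1, 2, 8, 9, 10.

0, 1, 2, 8, 9, 10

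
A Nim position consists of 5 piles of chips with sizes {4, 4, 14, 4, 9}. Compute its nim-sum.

3

Compute the nim-sum pairwise:
4 ^ 4 = 0
0 ^ 14 = 14
14 ^ 4 = 10
10 ^ 9 = 3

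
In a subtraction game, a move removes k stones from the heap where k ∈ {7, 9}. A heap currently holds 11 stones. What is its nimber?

1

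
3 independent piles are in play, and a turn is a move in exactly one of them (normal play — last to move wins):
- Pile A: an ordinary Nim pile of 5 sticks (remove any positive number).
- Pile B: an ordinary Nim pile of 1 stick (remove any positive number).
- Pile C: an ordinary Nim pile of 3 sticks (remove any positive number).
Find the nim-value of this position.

7

Pile A is a plain Nim pile of size 5, so its Grundy value is 5.
Pile B is a plain Nim pile of size 1, so its Grundy value is 1.
Pile C is a plain Nim pile of size 3, so its Grundy value is 3.
By the Sprague-Grundy theorem, the Grundy value of a sum of independent games is the XOR of the component values.
Combined value = 5 XOR 1 XOR 3 = 7.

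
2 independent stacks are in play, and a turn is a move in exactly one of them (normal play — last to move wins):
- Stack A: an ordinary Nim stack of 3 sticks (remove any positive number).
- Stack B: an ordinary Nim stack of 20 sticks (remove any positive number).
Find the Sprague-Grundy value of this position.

23

Stack A is a plain Nim stack of size 3, so its Grundy value is 3.
Stack B is a plain Nim stack of size 20, so its Grundy value is 20.
By the Sprague-Grundy theorem, the Grundy value of a sum of independent games is the XOR of the component values.
Combined value = 3 XOR 20 = 23.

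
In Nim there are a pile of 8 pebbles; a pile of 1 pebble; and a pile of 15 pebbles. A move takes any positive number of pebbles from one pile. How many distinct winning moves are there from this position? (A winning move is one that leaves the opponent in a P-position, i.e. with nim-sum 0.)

1

In binary:
  1000  (8)
  0001  (1)
  1111  (15)
  ----
  0110  (6)
The overall nim-sum is X = 6. A pile of size p has a winning move iff p XOR X < p (reduce it to p XOR X).
  8: 8 XOR 6 = 14 ≥ 8 — no move.
  1: 1 XOR 6 = 7 ≥ 1 — no move.
  15: 15 XOR 6 = 9 < 15 — winning move (to 9).
That gives 1 winning move.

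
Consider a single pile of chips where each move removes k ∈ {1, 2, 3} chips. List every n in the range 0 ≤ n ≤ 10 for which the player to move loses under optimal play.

Compute g(0), g(1), … for moves {1, 2, 3}:
g(0) = mex{} = 0
g(1) = mex{0} = 1
g(2) = mex{0,1} = 2
g(3) = mex{0,1,2} = 3
g(4) = mex{1,2,3} = 0
g(5) = mex{0,2,3} = 1
g(6) = mex{0,1,3} = 2
g(7) = mex{0,1,2} = 3
g(8) = mex{1,2,3} = 0
g(9) = mex{0,2,3} = 1
g(10) = mex{0,1,3} = 2
The P-positions (g = 0) in 0..10 are 0, 4, 8.

0, 4, 8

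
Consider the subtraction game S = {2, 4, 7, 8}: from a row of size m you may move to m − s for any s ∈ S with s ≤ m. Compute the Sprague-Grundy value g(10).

Build the Grundy sequence with g(k) = mex{g(k−s) : s ∈ {2, 4, 7, 8}, s ≤ k}:
k:     0  1  2  3  4  5  6  7  8  9 10
g(k):  0  0  1  1  2  2  0  3  1  4  2
So g(10) = 2.

2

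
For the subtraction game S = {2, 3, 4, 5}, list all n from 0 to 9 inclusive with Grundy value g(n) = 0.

0, 1, 7, 8

Grundy values for subtraction set {2, 3, 4, 5}:
g(0) = mex{} = 0
g(1) = mex{} = 0
g(2) = mex{0} = 1
g(3) = mex{0} = 1
g(4) = mex{0,1} = 2
g(5) = mex{0,1} = 2
g(6) = mex{0,1,2} = 3
g(7) = mex{1,2} = 0
g(8) = mex{1,2,3} = 0
g(9) = mex{0,2,3} = 1
The P-positions (g = 0) in 0..9 are 0, 1, 7, 8.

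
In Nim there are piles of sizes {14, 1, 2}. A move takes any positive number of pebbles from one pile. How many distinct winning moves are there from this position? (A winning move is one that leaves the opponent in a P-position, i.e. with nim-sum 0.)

1

Compute the nim-sum pairwise:
14 ⊕ 1 = 15
15 ⊕ 2 = 13
The overall nim-sum is X = 13. A pile of size p has a winning move iff p XOR X < p (reduce it to p XOR X).
  14: 14 XOR 13 = 3 < 14 — winning move (to 3).
  1: 1 XOR 13 = 12 ≥ 1 — no move.
  2: 2 XOR 13 = 15 ≥ 2 — no move.
That gives 1 winning move.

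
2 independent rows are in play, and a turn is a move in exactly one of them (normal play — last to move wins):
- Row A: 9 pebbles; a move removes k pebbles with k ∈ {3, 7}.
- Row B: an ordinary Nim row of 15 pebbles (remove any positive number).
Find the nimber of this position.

For row A, compute g(0), g(1), … with moves {3, 7}:
g(0) = mex{} = 0
g(1) = mex{} = 0
g(2) = mex{} = 0
g(3) = mex{0} = 1
g(4) = mex{0} = 1
g(5) = mex{0} = 1
g(6) = mex{1} = 0
g(7) = mex{0,1} = 2
g(8) = mex{0,1} = 2
g(9) = mex{0} = 1
So g(9) = 1.
Row B is a plain Nim row of size 15, so its Grundy value is 15.
The value of a disjunctive sum is the nim-sum of the parts.
Combined value = 1 ⊕ 15 = 14.

14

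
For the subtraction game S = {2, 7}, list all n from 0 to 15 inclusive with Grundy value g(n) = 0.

Grundy values for subtraction set {2, 7}:
k:     0  1  2  3  4  5  6  7  8  9 10 11 12 13 14 15
g(k):  0  0  1  1  0  0  1  1  2  0  0  1  1  0  0  1
The P-positions (g = 0) in 0..15 are 0, 1, 4, 5, 9, 10, 13, 14.

0, 1, 4, 5, 9, 10, 13, 14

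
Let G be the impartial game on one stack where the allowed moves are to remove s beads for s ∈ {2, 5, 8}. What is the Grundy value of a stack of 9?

1

Grundy values for subtraction set {2, 5, 8}:
g(0) = mex{} = 0
g(1) = mex{} = 0
g(2) = mex{0} = 1
g(3) = mex{0} = 1
g(4) = mex{1} = 0
g(5) = mex{0,1} = 2
g(6) = mex{0} = 1
g(7) = mex{1,2} = 0
g(8) = mex{0,1} = 2
g(9) = mex{0} = 1
So g(9) = 1.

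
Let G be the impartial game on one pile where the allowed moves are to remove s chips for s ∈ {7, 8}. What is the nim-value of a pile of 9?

Build the Grundy sequence with g(k) = mex{g(k−s) : s ∈ {7, 8}, s ≤ k}:
g(0) = mex{} = 0
g(1) = mex{} = 0
g(2) = mex{} = 0
g(3) = mex{} = 0
g(4) = mex{} = 0
g(5) = mex{} = 0
g(6) = mex{} = 0
g(7) = mex{0} = 1
g(8) = mex{0} = 1
g(9) = mex{0} = 1
So g(9) = 1.

1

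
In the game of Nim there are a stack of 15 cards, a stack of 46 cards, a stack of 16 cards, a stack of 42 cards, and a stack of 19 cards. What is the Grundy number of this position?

8

Bitwise XOR of the heap sizes:
  001111  (15)
  101110  (46)
  010000  (16)
  101010  (42)
  010011  (19)
  ------
  001000  (8)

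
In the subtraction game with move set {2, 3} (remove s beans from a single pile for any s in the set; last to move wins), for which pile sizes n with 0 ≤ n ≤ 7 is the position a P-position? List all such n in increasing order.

0, 1, 5, 6

Compute g(0), g(1), … for moves {2, 3}:
k:     0  1  2  3  4  5  6  7
g(k):  0  0  1  1  2  0  0  1
The P-positions (g = 0) in 0..7 are 0, 1, 5, 6.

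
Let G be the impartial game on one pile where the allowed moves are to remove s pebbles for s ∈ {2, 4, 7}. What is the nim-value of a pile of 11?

1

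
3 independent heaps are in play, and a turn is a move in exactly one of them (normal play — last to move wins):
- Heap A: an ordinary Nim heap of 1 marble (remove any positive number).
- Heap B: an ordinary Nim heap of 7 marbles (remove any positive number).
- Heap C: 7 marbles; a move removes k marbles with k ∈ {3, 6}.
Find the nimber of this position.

4

Heap A is a plain Nim heap of size 1, so its Grundy value is 1.
Heap B is a plain Nim heap of size 7, so its Grundy value is 7.
For heap C, compute g(0), g(1), … with moves {3, 6}:
k:     0  1  2  3  4  5  6  7
g(k):  0  0  0  1  1  1  2  2
So g(7) = 2.
By the Sprague-Grundy theorem, the Grundy value of a sum of independent games is the XOR of the component values.
Combined value = 1 ⊕ 7 ⊕ 2 = 4.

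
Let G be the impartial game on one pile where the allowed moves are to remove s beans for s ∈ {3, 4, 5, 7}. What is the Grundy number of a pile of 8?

2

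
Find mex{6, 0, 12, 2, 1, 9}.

3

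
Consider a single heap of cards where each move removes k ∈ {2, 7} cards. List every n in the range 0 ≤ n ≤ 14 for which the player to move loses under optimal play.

Compute g(0), g(1), … for moves {2, 7}:
k:     0  1  2  3  4  5  6  7  8  9 10 11 12 13 14
g(k):  0  0  1  1  0  0  1  1  2  0  0  1  1  0  0
The P-positions (g = 0) in 0..14 are 0, 1, 4, 5, 9, 10, 13, 14.

0, 1, 4, 5, 9, 10, 13, 14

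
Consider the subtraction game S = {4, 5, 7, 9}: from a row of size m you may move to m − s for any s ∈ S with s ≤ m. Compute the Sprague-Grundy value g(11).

Grundy values for subtraction set {4, 5, 7, 9}:
g(0) = mex{} = 0
g(1) = mex{} = 0
g(2) = mex{} = 0
g(3) = mex{} = 0
g(4) = mex{0} = 1
g(5) = mex{0} = 1
g(6) = mex{0} = 1
g(7) = mex{0} = 1
g(8) = mex{0,1} = 2
g(9) = mex{0,1} = 2
g(10) = mex{0,1} = 2
g(11) = mex{0,1} = 2
So g(11) = 2.

2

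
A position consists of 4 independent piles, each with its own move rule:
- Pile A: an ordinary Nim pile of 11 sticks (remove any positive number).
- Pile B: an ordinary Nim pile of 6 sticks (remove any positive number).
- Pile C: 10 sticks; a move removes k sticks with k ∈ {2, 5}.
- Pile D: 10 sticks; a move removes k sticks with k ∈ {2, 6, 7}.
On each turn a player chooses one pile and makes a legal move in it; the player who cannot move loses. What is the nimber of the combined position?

15

Pile A is a plain Nim pile of size 11, so its Grundy value is 11.
Pile B is a plain Nim pile of size 6, so its Grundy value is 6.
Grundy values for pile C (subtraction set {2, 5}):
g(0) = mex{} = 0
g(1) = mex{} = 0
g(2) = mex{0} = 1
g(3) = mex{0} = 1
g(4) = mex{1} = 0
g(5) = mex{0,1} = 2
g(6) = mex{0} = 1
g(7) = mex{1,2} = 0
g(8) = mex{1} = 0
g(9) = mex{0} = 1
g(10) = mex{0,2} = 1
So g(10) = 1.
Build the Grundy sequence for pile D with g(k) = mex{g(k−s) : s ∈ {2, 6, 7}, s ≤ k}:
g(0) = mex{} = 0
g(1) = mex{} = 0
g(2) = mex{0} = 1
g(3) = mex{0} = 1
g(4) = mex{1} = 0
g(5) = mex{1} = 0
g(6) = mex{0} = 1
g(7) = mex{0} = 1
g(8) = mex{0,1} = 2
g(9) = mex{1} = 0
g(10) = mex{0,1,2} = 3
So g(10) = 3.
The value of a disjunctive sum is the nim-sum of the parts.
Combined value = 11 XOR 6 XOR 1 XOR 3 = 15.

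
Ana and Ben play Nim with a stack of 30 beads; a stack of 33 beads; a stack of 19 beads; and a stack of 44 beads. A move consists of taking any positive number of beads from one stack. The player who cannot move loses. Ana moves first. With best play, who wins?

Nim-sum: 30 XOR 33 XOR 19 XOR 44 = 0.
The nim-sum is 0, so this is a P-position: the player to move is in a losing position under optimal play; Ana is about to move from it and so loses — Ben wins.

Ben wins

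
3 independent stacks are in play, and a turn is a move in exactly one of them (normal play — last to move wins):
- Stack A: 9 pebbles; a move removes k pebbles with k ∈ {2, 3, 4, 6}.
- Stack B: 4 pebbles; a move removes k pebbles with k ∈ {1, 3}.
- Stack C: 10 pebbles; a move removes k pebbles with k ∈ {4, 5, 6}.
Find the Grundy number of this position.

0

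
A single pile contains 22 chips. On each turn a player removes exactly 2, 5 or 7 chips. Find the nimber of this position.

0

Compute g(0), g(1), … for moves {2, 5, 7}:
k:     0  1  2  3  4  5  6  7  8  9 10 11 12 13 14 15 16 17 18 19 20 21 22
g(k):  0  0  1  1  0  2  1  3  2  2  0  3  1  0  0  1  1  2  2  3  3  2  0
So g(22) = 0.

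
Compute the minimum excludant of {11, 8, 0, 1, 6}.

The values 0, 1 are all present; 2 is the first non-negative integer missing from the set.

2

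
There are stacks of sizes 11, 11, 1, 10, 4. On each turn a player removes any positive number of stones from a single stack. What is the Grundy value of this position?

15

Compute the nim-sum pairwise:
11 ⊕ 11 = 0
0 ⊕ 1 = 1
1 ⊕ 10 = 11
11 ⊕ 4 = 15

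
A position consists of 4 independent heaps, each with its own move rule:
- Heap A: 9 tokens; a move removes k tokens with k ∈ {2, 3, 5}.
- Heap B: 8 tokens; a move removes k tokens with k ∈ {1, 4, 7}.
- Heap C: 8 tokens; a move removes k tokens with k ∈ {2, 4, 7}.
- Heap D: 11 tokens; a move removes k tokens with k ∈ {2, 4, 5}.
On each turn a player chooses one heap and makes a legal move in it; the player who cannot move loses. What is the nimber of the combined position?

2

For heap A, compute g(0), g(1), … with moves {2, 3, 5}:
k:     0  1  2  3  4  5  6  7  8  9
g(k):  0  0  1  1  2  2  3  0  0  1
So g(9) = 1.
For heap B, compute g(0), g(1), … with moves {1, 4, 7}:
g(0) = mex{} = 0
g(1) = mex{0} = 1
g(2) = mex{1} = 0
g(3) = mex{0} = 1
g(4) = mex{0,1} = 2
g(5) = mex{1,2} = 0
g(6) = mex{0} = 1
g(7) = mex{0,1} = 2
g(8) = mex{1,2} = 0
So g(8) = 0.
Build the Grundy sequence for heap C with g(k) = mex{g(k−s) : s ∈ {2, 4, 7}, s ≤ k}:
g(0) = mex{} = 0
g(1) = mex{} = 0
g(2) = mex{0} = 1
g(3) = mex{0} = 1
g(4) = mex{0,1} = 2
g(5) = mex{0,1} = 2
g(6) = mex{1,2} = 0
g(7) = mex{0,1,2} = 3
g(8) = mex{0,2} = 1
So g(8) = 1.
For heap D, compute g(0), g(1), … with moves {2, 4, 5}:
g(0) = mex{} = 0
g(1) = mex{} = 0
g(2) = mex{0} = 1
g(3) = mex{0} = 1
g(4) = mex{0,1} = 2
g(5) = mex{0,1} = 2
g(6) = mex{0,1,2} = 3
g(7) = mex{1,2} = 0
g(8) = mex{1,2,3} = 0
g(9) = mex{0,2} = 1
g(10) = mex{0,2,3} = 1
g(11) = mex{0,1,3} = 2
So g(11) = 2.
The value of a disjunctive sum is the nim-sum of the parts.
Combined value = 1 ⊕ 0 ⊕ 1 ⊕ 2 = 2.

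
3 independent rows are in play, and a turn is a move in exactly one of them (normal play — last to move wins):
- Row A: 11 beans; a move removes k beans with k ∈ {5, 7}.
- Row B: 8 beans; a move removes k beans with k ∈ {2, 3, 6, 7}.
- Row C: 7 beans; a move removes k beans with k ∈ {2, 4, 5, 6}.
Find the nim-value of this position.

3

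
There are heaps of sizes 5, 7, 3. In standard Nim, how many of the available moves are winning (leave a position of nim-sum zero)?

3

Nim-sum: 5 XOR 7 XOR 3 = 1.
The overall nim-sum is X = 1. A heap of size p has a winning move iff p XOR X < p (reduce it to p XOR X).
  5: 5 XOR 1 = 4 < 5 — winning move (to 4).
  7: 7 XOR 1 = 6 < 7 — winning move (to 6).
  3: 3 XOR 1 = 2 < 3 — winning move (to 2).
That gives 3 winning moves.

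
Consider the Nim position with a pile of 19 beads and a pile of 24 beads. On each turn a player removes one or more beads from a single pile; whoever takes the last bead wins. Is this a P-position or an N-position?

N-position

Compute the nim-sum pairwise:
19 XOR 24 = 11
The nim-sum is 11 ≠ 0, so this is an N-position: the player to move can win.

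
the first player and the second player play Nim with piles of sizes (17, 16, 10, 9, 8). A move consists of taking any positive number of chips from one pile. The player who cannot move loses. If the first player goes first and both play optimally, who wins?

Nim-sum: 17 ⊕ 16 ⊕ 10 ⊕ 9 ⊕ 8 = 10.
The nim-sum is 10 ≠ 0, so this is an N-position: the player to move can win; the first player has a winning move.

the first player wins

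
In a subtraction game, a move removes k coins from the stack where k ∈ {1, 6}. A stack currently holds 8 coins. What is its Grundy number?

1

Compute g(0), g(1), … for moves {1, 6}:
g(0) = mex{} = 0
g(1) = mex{0} = 1
g(2) = mex{1} = 0
g(3) = mex{0} = 1
g(4) = mex{1} = 0
g(5) = mex{0} = 1
g(6) = mex{0,1} = 2
g(7) = mex{1,2} = 0
g(8) = mex{0} = 1
So g(8) = 1.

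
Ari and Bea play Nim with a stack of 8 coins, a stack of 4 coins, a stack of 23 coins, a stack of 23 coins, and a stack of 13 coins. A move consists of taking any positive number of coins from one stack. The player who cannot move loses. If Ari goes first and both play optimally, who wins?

Compute the nim-sum pairwise:
8 XOR 4 = 12
12 XOR 23 = 27
27 XOR 23 = 12
12 XOR 13 = 1
The nim-sum is 1 ≠ 0, so this is an N-position: the player to move can win; Ari has a winning move.

Ari wins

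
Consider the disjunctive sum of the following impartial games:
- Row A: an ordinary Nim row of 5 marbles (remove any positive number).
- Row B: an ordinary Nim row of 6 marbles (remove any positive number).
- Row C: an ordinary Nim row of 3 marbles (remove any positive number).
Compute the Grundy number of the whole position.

0

Row A is a plain Nim row of size 5, so its Grundy value is 5.
Row B is a plain Nim row of size 6, so its Grundy value is 6.
Row C is a plain Nim row of size 3, so its Grundy value is 3.
By the Sprague-Grundy theorem, the Grundy value of a sum of independent games is the XOR of the component values.
Combined value = 5 ⊕ 6 ⊕ 3 = 0.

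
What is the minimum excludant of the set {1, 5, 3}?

0 is not in the set, so the mex is 0.

0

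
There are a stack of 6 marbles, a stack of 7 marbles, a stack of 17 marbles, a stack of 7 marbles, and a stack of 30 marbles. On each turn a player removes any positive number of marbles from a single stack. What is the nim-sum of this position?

Nim-sum: 6 ^ 7 ^ 17 ^ 7 ^ 30 = 9.

9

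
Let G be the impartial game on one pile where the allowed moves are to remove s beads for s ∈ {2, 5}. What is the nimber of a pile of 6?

1

Compute g(0), g(1), … for moves {2, 5}:
k:     0  1  2  3  4  5  6
g(k):  0  0  1  1  0  2  1
So g(6) = 1.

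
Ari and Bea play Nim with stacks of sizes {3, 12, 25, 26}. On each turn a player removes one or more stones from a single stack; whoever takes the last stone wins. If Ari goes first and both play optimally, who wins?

Ari wins

Compute the nim-sum pairwise:
3 ^ 12 = 15
15 ^ 25 = 22
22 ^ 26 = 12
The nim-sum is 12 ≠ 0, so this is an N-position: the player to move can win; Ari has a winning move.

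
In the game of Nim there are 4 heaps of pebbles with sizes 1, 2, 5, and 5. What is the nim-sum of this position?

3

Compute the nim-sum pairwise:
1 ⊕ 2 = 3
3 ⊕ 5 = 6
6 ⊕ 5 = 3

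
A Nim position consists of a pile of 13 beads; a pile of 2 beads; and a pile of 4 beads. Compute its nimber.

Nim-sum: 13 ⊕ 2 ⊕ 4 = 11.

11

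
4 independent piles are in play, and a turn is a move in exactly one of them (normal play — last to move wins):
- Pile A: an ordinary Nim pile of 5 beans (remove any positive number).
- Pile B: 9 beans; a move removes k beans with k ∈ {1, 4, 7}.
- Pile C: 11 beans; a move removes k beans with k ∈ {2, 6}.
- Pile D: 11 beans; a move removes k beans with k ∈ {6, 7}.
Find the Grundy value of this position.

Pile A is a plain Nim pile of size 5, so its Grundy value is 5.
Grundy values for pile B (subtraction set {1, 4, 7}):
g(0) = mex{} = 0
g(1) = mex{0} = 1
g(2) = mex{1} = 0
g(3) = mex{0} = 1
g(4) = mex{0,1} = 2
g(5) = mex{1,2} = 0
g(6) = mex{0} = 1
g(7) = mex{0,1} = 2
g(8) = mex{1,2} = 0
g(9) = mex{0} = 1
So g(9) = 1.
For pile C, compute g(0), g(1), … with moves {2, 6}:
g(0) = mex{} = 0
g(1) = mex{} = 0
g(2) = mex{0} = 1
g(3) = mex{0} = 1
g(4) = mex{1} = 0
g(5) = mex{1} = 0
g(6) = mex{0} = 1
g(7) = mex{0} = 1
g(8) = mex{1} = 0
g(9) = mex{1} = 0
g(10) = mex{0} = 1
g(11) = mex{0} = 1
So g(11) = 1.
Grundy values for pile D (subtraction set {6, 7}):
g(0) = mex{} = 0
g(1) = mex{} = 0
g(2) = mex{} = 0
g(3) = mex{} = 0
g(4) = mex{} = 0
g(5) = mex{} = 0
g(6) = mex{0} = 1
g(7) = mex{0} = 1
g(8) = mex{0} = 1
g(9) = mex{0} = 1
g(10) = mex{0} = 1
g(11) = mex{0} = 1
So g(11) = 1.
By the Sprague-Grundy theorem, the Grundy value of a sum of independent games is the XOR of the component values.
Combined value = 5 XOR 1 XOR 1 XOR 1 = 4.

4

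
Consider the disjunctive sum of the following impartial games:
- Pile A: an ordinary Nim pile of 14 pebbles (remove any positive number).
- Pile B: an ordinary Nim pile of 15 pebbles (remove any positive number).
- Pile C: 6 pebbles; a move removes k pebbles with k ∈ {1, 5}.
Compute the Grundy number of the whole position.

1

Pile A is a plain Nim pile of size 14, so its Grundy value is 14.
Pile B is a plain Nim pile of size 15, so its Grundy value is 15.
Grundy values for pile C (subtraction set {1, 5}):
g(0) = mex{} = 0
g(1) = mex{0} = 1
g(2) = mex{1} = 0
g(3) = mex{0} = 1
g(4) = mex{1} = 0
g(5) = mex{0} = 1
g(6) = mex{1} = 0
So g(6) = 0.
By the Sprague-Grundy theorem, the Grundy value of a sum of independent games is the XOR of the component values.
Combined value = 14 ⊕ 15 ⊕ 0 = 1.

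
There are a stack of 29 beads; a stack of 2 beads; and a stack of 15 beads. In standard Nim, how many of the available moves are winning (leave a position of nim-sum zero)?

Compute the nim-sum pairwise:
29 ^ 2 = 31
31 ^ 15 = 16
The overall nim-sum is X = 16. A stack of size p has a winning move iff p XOR X < p (reduce it to p XOR X).
  29: 29 XOR 16 = 13 < 29 — winning move (to 13).
  2: 2 XOR 16 = 18 ≥ 2 — no move.
  15: 15 XOR 16 = 31 ≥ 15 — no move.
That gives 1 winning move.

1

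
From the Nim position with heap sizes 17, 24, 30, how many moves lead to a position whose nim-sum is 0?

3

Compute the nim-sum pairwise:
17 XOR 24 = 9
9 XOR 30 = 23
The overall nim-sum is X = 23. A heap of size p has a winning move iff p XOR X < p (reduce it to p XOR X).
  17: 17 XOR 23 = 6 < 17 — winning move (to 6).
  24: 24 XOR 23 = 15 < 24 — winning move (to 15).
  30: 30 XOR 23 = 9 < 30 — winning move (to 9).
That gives 3 winning moves.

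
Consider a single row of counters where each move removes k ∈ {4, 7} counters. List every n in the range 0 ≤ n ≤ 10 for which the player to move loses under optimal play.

0, 1, 2, 3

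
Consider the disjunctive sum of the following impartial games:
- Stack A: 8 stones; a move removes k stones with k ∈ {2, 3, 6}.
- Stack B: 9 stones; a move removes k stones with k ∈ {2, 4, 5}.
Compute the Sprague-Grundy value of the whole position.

For stack A, compute g(0), g(1), … with moves {2, 3, 6}:
k:     0  1  2  3  4  5  6  7  8
g(k):  0  0  1  1  2  0  3  1  2
So g(8) = 2.
For stack B, compute g(0), g(1), … with moves {2, 4, 5}:
g(0) = mex{} = 0
g(1) = mex{} = 0
g(2) = mex{0} = 1
g(3) = mex{0} = 1
g(4) = mex{0,1} = 2
g(5) = mex{0,1} = 2
g(6) = mex{0,1,2} = 3
g(7) = mex{1,2} = 0
g(8) = mex{1,2,3} = 0
g(9) = mex{0,2} = 1
So g(9) = 1.
The value of a disjunctive sum is the nim-sum of the parts.
Combined value = 2 ⊕ 1 = 3.

3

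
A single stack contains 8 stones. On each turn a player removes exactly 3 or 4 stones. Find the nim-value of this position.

0

Build the Grundy sequence with g(k) = mex{g(k−s) : s ∈ {3, 4}, s ≤ k}:
k:     0  1  2  3  4  5  6  7  8
g(k):  0  0  0  1  1  1  2  0  0
So g(8) = 0.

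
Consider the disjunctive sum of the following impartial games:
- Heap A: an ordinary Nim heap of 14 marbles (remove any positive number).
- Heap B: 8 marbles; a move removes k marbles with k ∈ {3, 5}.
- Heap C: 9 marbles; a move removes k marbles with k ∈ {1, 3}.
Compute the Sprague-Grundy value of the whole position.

15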